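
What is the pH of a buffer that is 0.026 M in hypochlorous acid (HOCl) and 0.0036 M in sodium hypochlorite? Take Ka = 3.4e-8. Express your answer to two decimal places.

pH = 6.61

pKa = −log(3.4 × 10^-8) = 7.469
Using pH = pKa + log([base]/[acid]) with [base]/[acid] = 0.0036/0.026:
pH = 7.469 + (-0.859) = 6.61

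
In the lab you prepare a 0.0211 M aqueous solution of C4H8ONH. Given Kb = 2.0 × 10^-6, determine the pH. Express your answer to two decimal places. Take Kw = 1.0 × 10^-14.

pH = 10.31

C4H8ONH + H2O ⇌ C4H8ONH2+ + OH-
From the ICE table, Kb = x²/(0.0211 − x) = 2.0 × 10^-6.
Neglecting x in the denominator: x = √(2.0 × 10^-6 × 0.0211) = 2.05 × 10^-4 M
pOH = 3.69, so pH = 14.00 − pOH = 10.31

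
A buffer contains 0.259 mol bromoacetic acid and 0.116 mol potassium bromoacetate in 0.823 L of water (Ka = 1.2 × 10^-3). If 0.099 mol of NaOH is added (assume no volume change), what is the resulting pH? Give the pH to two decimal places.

pH = 3.05

After neutralization: n(BrCH2COOH) = 0.16 mol, n(BrCH2COO-) = 0.215 mol.
pKa = −log(1.2 × 10^-3) = 2.921
pH = pKa + log(n_BrCH2COO-/n_BrCH2COOH) = 2.921 + log(0.215/0.16) = 2.921 + (+0.128)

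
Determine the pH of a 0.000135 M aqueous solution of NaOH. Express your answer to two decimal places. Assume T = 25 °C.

pH = 10.13

NaOH is a strong base; [OH-] = 0.000135 M.
pOH = -log(0.000135) = 3.87
pH = 14.00 - 3.87 = 10.13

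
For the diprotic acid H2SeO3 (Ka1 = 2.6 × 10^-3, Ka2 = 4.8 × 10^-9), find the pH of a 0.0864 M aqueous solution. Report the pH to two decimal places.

pH = 1.86

Ka1 ≫ Ka2, so treat the first dissociation as the only significant source of H+.
Ka1 = x²/(0.0864 − x) = 2.6 × 10^-3
Solving the quadratic: x = (−Ka1 + √(Ka1² + 4·Ka1·C₀))/2 = 1.37 × 10^-2 M
pH = −log(1.37 × 10^-2) = 1.86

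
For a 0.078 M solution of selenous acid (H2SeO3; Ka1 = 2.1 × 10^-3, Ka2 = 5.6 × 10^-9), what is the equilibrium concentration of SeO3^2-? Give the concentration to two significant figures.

5.6 × 10^-9 M

First ionization gives [H+] ≈ [HSeO3-] = 1.18 × 10^-2 M.
Second step: Ka2 = [H+][SeO3^2-]/[HSeO3-] ≈ [SeO3^2-] (since [H+] ≈ [HSeO3-]).
So [SeO3^2-] ≈ Ka2.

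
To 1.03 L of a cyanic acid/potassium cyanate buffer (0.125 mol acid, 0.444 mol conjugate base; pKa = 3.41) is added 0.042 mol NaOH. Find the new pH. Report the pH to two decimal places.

pH = 4.18

OH- converts HOCN to OCN-: HOCN → 0.083 mol, OCN- → 0.486 mol.
pH = pKa + log([A⁻]/[HA]) = 3.41 + log(0.486/0.083) = 3.41 +0.768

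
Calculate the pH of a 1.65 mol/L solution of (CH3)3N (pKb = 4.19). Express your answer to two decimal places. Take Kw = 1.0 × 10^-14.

pH = 12.01

(CH3)3N + H2O ⇌ (CH3)3NH+ + OH-
Kb = 10^(−4.19) = 6.46 × 10^-5
Let x = [OH-] at equilibrium. Kb = x²/(1.65 − x).
Since Kb ≪ C₀, x ≈ √(Kb·C₀) = 1.03 × 10^-2 M.
pOH = 1.99, so pH = 14.00 − pOH = 12.01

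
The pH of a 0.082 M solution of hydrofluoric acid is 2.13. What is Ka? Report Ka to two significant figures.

[H+] = 10^(-2.13) = 7.41 × 10^-3 M
At equilibrium [HA] = 0.082 − 7.41 × 10^-3 = 7.46 × 10^-2 M
Ka = [H+][A-]/[HA] = (7.41 × 10^-3)² / 7.46 × 10^-2 = 7.4 × 10^-4

Ka = 7.4 × 10^-4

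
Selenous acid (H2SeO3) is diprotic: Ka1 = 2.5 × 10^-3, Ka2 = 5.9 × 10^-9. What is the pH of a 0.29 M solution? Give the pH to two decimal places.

pH = 1.59

Ka1 ≫ Ka2, so treat the first dissociation as the only significant source of H+.
Ka1 = x²/(0.29 − x) = 2.5 × 10^-3
Solving the quadratic: x = (−Ka1 + √(Ka1² + 4·Ka1·C₀))/2 = 2.57 × 10^-2 M
pH = −log(2.57 × 10^-2) = 1.59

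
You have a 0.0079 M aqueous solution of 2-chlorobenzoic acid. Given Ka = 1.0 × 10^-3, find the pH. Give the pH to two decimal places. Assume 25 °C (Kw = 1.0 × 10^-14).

ClC6H4COOH ⇌ ClC6H4COO- + H+
From the ICE table, Ka = x²/(0.0079 − x) = 1.0 × 10^-3.
x is not negligible relative to C₀; solve x² + 0.001·x − 7.9e-06 = 0.
x = (−Ka + √(Ka² + 4·Ka·C₀))/2 = 2.35 × 10^-3 M
pH = −log[H+] = −log(2.35 × 10^-3) = 2.63

pH = 2.63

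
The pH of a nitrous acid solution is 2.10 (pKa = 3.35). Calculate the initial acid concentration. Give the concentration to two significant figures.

C₀ = 1.5 × 10^-1 M

[H+] = 10^(-2.10) = 7.94 × 10^-3 M = x
Ka = 10^(−3.35) = 4.47 × 10^-4
Ka = x²/(C₀ − x) ⇒ C₀ = x + x²/Ka
C₀ = 7.94 × 10^-3 + (7.94 × 10^-3)²/(4.47 × 10^-4) = 1.49 × 10^-1 M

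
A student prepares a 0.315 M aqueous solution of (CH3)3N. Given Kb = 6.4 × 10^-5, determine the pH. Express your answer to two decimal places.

(CH3)3N + H2O ⇌ (CH3)3NH+ + OH-
Let x = [OH-] at equilibrium. Kb = x²/(0.315 − x).
Assume x ≪ 0.315: x ≈ √(6.4 × 10^-5 × 0.315) = 4.49 × 10^-3 M
Check: 1.4% ionized — well under 5%, approximation valid.
pOH = −log(4.49 × 10^-3) = 2.35; pH = 14.00 − 2.35 = 11.65

pH = 11.65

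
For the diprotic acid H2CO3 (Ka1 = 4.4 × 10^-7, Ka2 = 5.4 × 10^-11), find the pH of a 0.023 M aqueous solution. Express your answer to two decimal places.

Since Ka1 ≫ Ka2, the first ionization dominates [H+].
Ka1 = x²/(0.023 − x) = 4.4 × 10^-7
x ≈ √(4.4 × 10^-7 × 0.023) = 1.01 × 10^-4 M
pH = −log(1.01 × 10^-4) = 4.00

pH = 4.00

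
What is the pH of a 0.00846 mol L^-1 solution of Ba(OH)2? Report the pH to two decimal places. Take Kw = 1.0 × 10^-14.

Ba(OH)2 is a strong base (each formula unit releases 2 OH-); [OH-] = 0.0169 M.
pOH = -log(0.0169) = 1.77
pH = 14.00 - 1.77 = 12.23

pH = 12.23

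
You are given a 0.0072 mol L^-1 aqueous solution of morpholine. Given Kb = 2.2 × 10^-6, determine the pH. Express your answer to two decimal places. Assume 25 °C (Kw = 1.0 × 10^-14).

pH = 10.10

C4H8ONH + H2O ⇌ C4H8ONH2+ + OH-
Kb = x²/(0.0072 − x) = 2.2 × 10^-6
Since Kb ≪ C₀, x ≈ √(Kb·C₀) = 1.26 × 10^-4 M.
(x/C₀ = 1.7% < 5%, so the approximation holds.)
pOH = −log(1.26 × 10^-4) = 3.90; pH = 14.00 − 3.90 = 10.10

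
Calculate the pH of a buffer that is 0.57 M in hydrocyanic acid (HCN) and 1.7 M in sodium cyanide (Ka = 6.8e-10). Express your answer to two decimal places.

pH = 9.64

pKa = −log(6.8 × 10^-10) = 9.167
Henderson–Hasselbalch: pH = pKa + log([CN-]/[HCN]) = 9.167 + log(1.7/0.57)
pH = 9.167 + (+0.475) = 9.64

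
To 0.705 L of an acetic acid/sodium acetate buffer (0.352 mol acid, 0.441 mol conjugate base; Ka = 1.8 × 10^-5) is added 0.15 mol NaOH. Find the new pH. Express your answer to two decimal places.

pH = 5.21

OH- converts CH3COOH to CH3COO-: CH3COOH → 0.202 mol, CH3COO- → 0.591 mol.
pKa = −log(1.8 × 10^-5) = 4.745
Henderson–Hasselbalch with mole ratio 0.591/0.202: pH = 4.745 + (+0.466)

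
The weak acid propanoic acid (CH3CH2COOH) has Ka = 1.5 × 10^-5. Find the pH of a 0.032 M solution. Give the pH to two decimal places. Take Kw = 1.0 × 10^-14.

CH3CH2COOH ⇌ CH3CH2COO- + H+
From the ICE table, Ka = [H+]²/(0.032 − [H+]) = 1.5 × 10^-5.
Assume [H+] ≪ 0.032: [H+] ≈ √(1.5 × 10^-5 × 0.032) = 6.93 × 10^-4 M
pH = −log[H+] = −log(6.93 × 10^-4) = 3.16

pH = 3.16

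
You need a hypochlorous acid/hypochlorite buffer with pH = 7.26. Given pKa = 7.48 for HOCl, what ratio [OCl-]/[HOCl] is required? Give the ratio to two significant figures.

pH = pKa + log(r) ⇒ log(r) = 7.26 − 7.48 = -0.22
r = [OCl-]/[HOCl] = 10^(-0.22) = 0.603

ratio = 0.60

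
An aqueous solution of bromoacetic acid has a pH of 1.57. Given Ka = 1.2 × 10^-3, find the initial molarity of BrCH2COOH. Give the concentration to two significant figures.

C₀ = 6.3 × 10^-1 M

[H+] = 10^(-1.57) = 2.69 × 10^-2 M = x
Ka = x²/(C₀ − x) ⇒ C₀ = x + x²/Ka
C₀ = 2.69 × 10^-2 + (2.69 × 10^-2)²/(1.2 × 10^-3) = 6.30 × 10^-1 M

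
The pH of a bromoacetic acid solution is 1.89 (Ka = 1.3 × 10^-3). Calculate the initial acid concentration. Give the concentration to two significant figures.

[H+] = 10^(-1.89) = 1.29 × 10^-2 M = x
Ka = x²/(C₀ − x) ⇒ C₀ = x + x²/Ka
C₀ = 1.29 × 10^-2 + (1.29 × 10^-2)²/(1.3 × 10^-3) = 1.41 × 10^-1 M

C₀ = 1.4 × 10^-1 M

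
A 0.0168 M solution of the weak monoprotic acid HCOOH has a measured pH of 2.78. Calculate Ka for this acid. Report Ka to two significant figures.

[H+] = 10^(-2.78) = 1.66 × 10^-3 M
At equilibrium [HA] = 0.0168 − 1.66 × 10^-3 = 1.51 × 10^-2 M
Ka = [H+][A-]/[HA] = (1.66 × 10^-3)² / 1.51 × 10^-2 = 1.8 × 10^-4

Ka = 1.8 × 10^-4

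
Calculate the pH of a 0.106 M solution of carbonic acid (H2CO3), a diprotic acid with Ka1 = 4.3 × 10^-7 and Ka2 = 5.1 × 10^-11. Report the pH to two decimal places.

pH = 3.67

Ka1 ≫ Ka2, so treat the first dissociation as the only significant source of H+.
Ka1 = x²/(0.106 − x) = 4.3 × 10^-7
x ≈ √(4.3 × 10^-7 × 0.106) = 2.13 × 10^-4 M
pH = −log(2.13 × 10^-4) = 3.67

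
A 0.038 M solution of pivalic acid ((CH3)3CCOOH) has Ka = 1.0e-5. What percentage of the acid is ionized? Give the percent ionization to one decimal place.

1.6%

(CH3)3CCOOH ⇌ (CH3)3CCOO- + H+; let x = [H+] at equilibrium.
x ≈ √(Ka·C₀) = √(1.0 × 10^-5 × 0.038) = 6.16 × 10^-4 M
Fraction ionized = 6.16 × 10^-4 / 0.038 = 0.0162 → 1.6%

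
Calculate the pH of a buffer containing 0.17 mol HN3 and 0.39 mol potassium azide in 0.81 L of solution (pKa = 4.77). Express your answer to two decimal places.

Henderson–Hasselbalch: pH = pKa + log([N3-]/[HN3]) = 4.77 + log(0.39/0.17)
pH = 4.77 + (+0.361) = 5.13

pH = 5.13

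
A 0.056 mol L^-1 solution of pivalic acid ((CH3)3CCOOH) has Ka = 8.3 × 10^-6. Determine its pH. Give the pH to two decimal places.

pH = 3.17

(CH3)3CCOOH ⇌ (CH3)3CCOO- + H+
From the ICE table, Ka = x²/(0.056 − x) = 8.3 × 10^-6.
Since Ka ≪ C₀, x ≈ √(Ka·C₀) = 6.82 × 10^-4 M.
pH = −log(6.82 × 10^-4) = 3.17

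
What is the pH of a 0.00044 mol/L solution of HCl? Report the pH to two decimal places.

pH = 3.36

HCl is a strong acid and dissociates completely, so [H+] = 0.00044 M.
pH = -log(0.00044) = 3.36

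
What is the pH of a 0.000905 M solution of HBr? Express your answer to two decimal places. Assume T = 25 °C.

HBr is a strong acid and dissociates completely, so [H+] = 0.000905 M.
pH = -log(0.000905) = 3.04

pH = 3.04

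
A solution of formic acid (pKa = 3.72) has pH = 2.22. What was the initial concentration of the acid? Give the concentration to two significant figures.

[H+] = 10^(-2.22) = 6.03 × 10^-3 M = x
Ka = 10^(−3.72) = 1.91 × 10^-4
Ka = x²/(C₀ − x) ⇒ C₀ = x + x²/Ka
C₀ = 6.03 × 10^-3 + (6.03 × 10^-3)²/(1.91 × 10^-4) = 1.96 × 10^-1 M

C₀ = 2.0 × 10^-1 M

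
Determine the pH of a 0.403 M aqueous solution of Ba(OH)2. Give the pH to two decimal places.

Ba(OH)2 is a strong base (each formula unit releases 2 OH-); [OH-] = 0.806 M.
pOH = -log(0.806) = 0.09
pH = 14.00 - 0.09 = 13.91

pH = 13.91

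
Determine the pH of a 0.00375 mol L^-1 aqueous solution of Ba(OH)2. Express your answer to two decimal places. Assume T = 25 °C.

pH = 11.88

Ba(OH)2 is a strong base (each formula unit releases 2 OH-); [OH-] = 0.0075 M.
pOH = -log(0.0075) = 2.12
pH = 14.00 - 2.12 = 11.88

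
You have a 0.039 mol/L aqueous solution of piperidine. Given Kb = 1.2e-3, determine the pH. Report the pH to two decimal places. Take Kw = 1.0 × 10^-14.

C5H10NH + H2O ⇌ C5H10NH2+ + OH-
Kb = x²/(0.039 − x) = 1.2 × 10^-3
The 5% rule fails; solving x² + Kb·x − Kb·C₀ = 0 exactly:
x = (−Kb + √(Kb² + 4·Kb·C₀))/2 = 6.27 × 10^-3 M
pOH = −log(6.27 × 10^-3) = 2.20; pH = 14.00 − 2.20 = 11.80

pH = 11.80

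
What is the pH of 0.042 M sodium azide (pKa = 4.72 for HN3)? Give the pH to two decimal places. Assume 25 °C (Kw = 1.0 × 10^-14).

N3- is the conjugate base of the weak acid HN3.
Ka = 10^(−4.72) = 1.91 × 10^-5
Kb = Kw/Ka = 1.0×10^-14 / 1.91 × 10^-5 = 5.24 × 10^-10
From the ICE table, Kb = x²/(0.042 − x) = 5.24 × 10^-10.
Assume x ≪ 0.042: x ≈ √(5.24 × 10^-10 × 0.042) = 4.69 × 10^-6 M
pOH = −log(4.69 × 10^-6) = 5.33; pH = 14.00 − 5.33 = 8.67

pH = 8.67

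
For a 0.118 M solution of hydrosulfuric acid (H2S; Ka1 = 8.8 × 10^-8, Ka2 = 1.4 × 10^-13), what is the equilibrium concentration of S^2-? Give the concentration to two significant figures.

First ionization gives [H+] ≈ [HS-] = 1.02 × 10^-4 M.
Second step: Ka2 = [H+][S^2-]/[HS-] ≈ [S^2-] (since [H+] ≈ [HS-]).
So [S^2-] ≈ Ka2.

1.4 × 10^-13 M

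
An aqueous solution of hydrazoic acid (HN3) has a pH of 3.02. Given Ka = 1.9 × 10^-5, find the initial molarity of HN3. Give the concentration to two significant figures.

C₀ = 4.9 × 10^-2 M

[H+] = 10^(-3.02) = 9.55 × 10^-4 M = x
Ka = x²/(C₀ − x) ⇒ C₀ = x + x²/Ka
C₀ = 9.55 × 10^-4 + (9.55 × 10^-4)²/(1.9 × 10^-5) = 4.90 × 10^-2 M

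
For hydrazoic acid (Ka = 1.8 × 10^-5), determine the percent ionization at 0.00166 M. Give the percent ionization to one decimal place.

HN3 ⇌ N3- + H+; let x = [H+] at equilibrium.
Ka = x²/(C₀ − x); solving the quadratic gives x = 1.64 × 10^-4 M.
Fraction ionized = 1.64 × 10^-4 / 0.00166 = 0.0988 → 9.9%

9.9%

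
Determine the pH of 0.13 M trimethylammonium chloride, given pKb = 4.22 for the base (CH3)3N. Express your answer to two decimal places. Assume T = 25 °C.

pH = 5.33

(CH3)3NH+ is the conjugate acid of the weak base (CH3)3N.
Kb = 10^(−4.22) = 6.03 × 10^-5
Ka = Kw/Kb = 1.0×10^-14 / 6.03 × 10^-5 = 1.66 × 10^-10
From the ICE table, Ka = x²/(0.13 − x) = 1.66 × 10^-10.
Since Ka ≪ C₀, x ≈ √(Ka·C₀) = 4.65 × 10^-6 M.
(x/C₀ = 0.0036% < 5%, so the approximation holds.)
pH = −log[H+] = −log(4.65 × 10^-6) = 5.33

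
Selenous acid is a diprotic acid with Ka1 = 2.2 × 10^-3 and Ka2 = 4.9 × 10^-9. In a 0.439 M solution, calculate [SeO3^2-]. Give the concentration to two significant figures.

First ionization gives [H+] ≈ [HSeO3-] = 3.00 × 10^-2 M.
Second step: Ka2 = [H+][SeO3^2-]/[HSeO3-] ≈ [SeO3^2-] (since [H+] ≈ [HSeO3-]).
So [SeO3^2-] ≈ Ka2.

4.9 × 10^-9 M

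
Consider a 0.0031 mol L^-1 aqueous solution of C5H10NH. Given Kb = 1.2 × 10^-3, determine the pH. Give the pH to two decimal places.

pH = 11.15

C5H10NH + H2O ⇌ C5H10NH2+ + OH-
Kb = [OH-]²/(0.0031 − [OH-]) = 1.2 × 10^-3
The 5% rule fails; solving [OH-]² + Kb·[OH-] − Kb·C₀ = 0 exactly:
[OH-] = [−0.0012 + √(0.0012² + 1.49e-05)]/2 = 1.42 × 10^-3 M
pOH = −log(1.42 × 10^-3) = 2.85; pH = 14.00 − 2.85 = 11.15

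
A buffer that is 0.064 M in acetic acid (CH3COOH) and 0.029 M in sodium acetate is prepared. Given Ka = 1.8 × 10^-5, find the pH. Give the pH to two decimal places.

pH = 4.40

pKa = −log(1.8 × 10^-5) = 4.745
pH = pKa + log([A⁻]/[HA]) = 4.745 + log(0.029/0.064)
pH = 4.745 + (-0.344) = 4.40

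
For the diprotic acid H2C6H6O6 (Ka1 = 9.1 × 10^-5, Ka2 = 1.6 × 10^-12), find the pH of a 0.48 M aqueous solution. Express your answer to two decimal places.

pH = 2.18

Ka1 ≫ Ka2, so treat the first dissociation as the only significant source of H+.
Ka1 = x²/(0.48 − x) = 9.1 × 10^-5
x ≈ √(9.1 × 10^-5 × 0.48) = 6.61 × 10^-3 M
pH = −log(6.61 × 10^-3) = 2.18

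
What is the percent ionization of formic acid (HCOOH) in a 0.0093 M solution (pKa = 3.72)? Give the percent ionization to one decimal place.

HCOOH ⇌ HCOO- + H+; let x = [H+] at equilibrium.
Ka = 10^(−3.72) = 1.91 × 10^-4
Solve x² + 0.000191x − 1.78e-06 = 0 → x = 1.24 × 10^-3 M
% ionization = x/C₀ × 100% = 1.24 × 10^-3/0.0093 × 100% = 13.3%

13.3%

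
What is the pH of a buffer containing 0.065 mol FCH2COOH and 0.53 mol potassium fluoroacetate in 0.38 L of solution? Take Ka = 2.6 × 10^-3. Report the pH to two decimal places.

pH = 3.50

pKa = −log(2.6 × 10^-3) = 2.585
Henderson–Hasselbalch: pH = pKa + log([FCH2COO-]/[FCH2COOH]) = 2.585 + log(0.53/0.065)
pH = 2.585 + (+0.911) = 3.50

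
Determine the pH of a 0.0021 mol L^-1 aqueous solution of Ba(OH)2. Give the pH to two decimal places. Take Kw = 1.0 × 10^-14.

Ba(OH)2 is a strong base (each formula unit releases 2 OH-); [OH-] = 0.0042 M.
pOH = -log(0.0042) = 2.38
pH = 14.00 - 2.38 = 11.62

pH = 11.62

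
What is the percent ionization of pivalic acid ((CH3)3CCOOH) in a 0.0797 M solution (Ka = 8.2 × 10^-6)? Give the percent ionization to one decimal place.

1.0%

(CH3)3CCOOH ⇌ (CH3)3CCOO- + H+; let x = [H+] at equilibrium.
x ≈ √(Ka·C₀) = √(8.2 × 10^-6 × 0.0797) = 8.08 × 10^-4 M
% ionization = x/C₀ × 100% = 8.08 × 10^-4/0.0797 × 100% = 1.0%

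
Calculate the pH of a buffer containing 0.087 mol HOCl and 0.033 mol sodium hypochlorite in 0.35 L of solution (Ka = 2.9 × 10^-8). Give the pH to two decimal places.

pKa = −log(2.9 × 10^-8) = 7.538
Using pH = pKa + log([base]/[acid]) with [base]/[acid] = 0.033/0.087:
pH = 7.538 + (-0.421) = 7.12

pH = 7.12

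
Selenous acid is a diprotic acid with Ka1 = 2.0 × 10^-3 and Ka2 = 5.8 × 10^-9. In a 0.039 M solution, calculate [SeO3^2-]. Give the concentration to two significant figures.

First ionization gives [H+] ≈ [HSeO3-] = 7.89 × 10^-3 M.
Second step: Ka2 = [H+][SeO3^2-]/[HSeO3-] ≈ [SeO3^2-] (since [H+] ≈ [HSeO3-]).
So [SeO3^2-] ≈ Ka2.

5.8 × 10^-9 M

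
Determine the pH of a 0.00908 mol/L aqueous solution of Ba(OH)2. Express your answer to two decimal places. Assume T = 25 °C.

Ba(OH)2 is a strong base (each formula unit releases 2 OH-); [OH-] = 0.0182 M.
pOH = -log(0.0182) = 1.74
pH = 14.00 - 1.74 = 12.26

pH = 12.26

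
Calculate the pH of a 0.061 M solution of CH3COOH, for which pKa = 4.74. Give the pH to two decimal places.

pH = 2.98

CH3COOH ⇌ CH3COO- + H+
Ka = 10^(−4.74) = 1.82 × 10^-5
From the ICE table, Ka = [H+]²/(0.061 − [H+]) = 1.82 × 10^-5.
Since Ka ≪ C₀, [H+] ≈ √(Ka·C₀) = 1.05 × 10^-3 M.
Check: 1.7% ionized — well under 5%, approximation valid.
pH = −log[H+] = −log(1.05 × 10^-3) = 2.98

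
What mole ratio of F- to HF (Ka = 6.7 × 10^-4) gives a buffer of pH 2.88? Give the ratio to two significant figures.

ratio = 0.51

pKa = -log(6.7 × 10^-4) = 3.174
pH = pKa + log(r) ⇒ log(r) = 2.88 − 3.174 = -0.294
r = [F-]/[HF] = 10^(-0.294) = 0.508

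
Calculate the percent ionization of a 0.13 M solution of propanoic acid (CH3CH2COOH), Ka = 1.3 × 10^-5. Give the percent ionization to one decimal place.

CH3CH2COOH ⇌ CH3CH2COO- + H+; let x = [H+] at equilibrium.
x ≈ √(Ka·C₀) = √(1.3 × 10^-5 × 0.13) = 1.30 × 10^-3 M
Fraction ionized = 1.30 × 10^-3 / 0.13 = 0.0100 → 1.0%

1.0%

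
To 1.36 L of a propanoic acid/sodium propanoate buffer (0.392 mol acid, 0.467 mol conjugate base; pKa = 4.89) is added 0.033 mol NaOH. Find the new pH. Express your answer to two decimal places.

pH = 5.03

OH- converts CH3CH2COOH to CH3CH2COO-: CH3CH2COOH → 0.359 mol, CH3CH2COO- → 0.5 mol.
pH = pKa + log([A⁻]/[HA]) = 4.89 + log(0.5/0.359) = 4.89 +0.144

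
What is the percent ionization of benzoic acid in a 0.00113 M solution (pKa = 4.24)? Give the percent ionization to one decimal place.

C6H5COOH ⇌ C6H5COO- + H+; let x = [H+] at equilibrium.
Ka = 10^(−4.24) = 5.75 × 10^-5
Solve x² + 5.75e-05x − 6.5e-08 = 0 → x = 2.28 × 10^-4 M
% ionization = x/C₀ × 100% = 2.28 × 10^-4/0.00113 × 100% = 20.2%

20.2%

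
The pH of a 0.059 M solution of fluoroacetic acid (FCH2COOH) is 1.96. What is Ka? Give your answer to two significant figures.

Ka = 2.5 × 10^-3

[H+] = 10^(-1.96) = 1.10 × 10^-2 M
At equilibrium [HA] = 0.059 − 1.10 × 10^-2 = 4.80 × 10^-2 M
Ka = [H+][A-]/[HA] = (1.10 × 10^-2)² / 4.80 × 10^-2 = 2.5 × 10^-3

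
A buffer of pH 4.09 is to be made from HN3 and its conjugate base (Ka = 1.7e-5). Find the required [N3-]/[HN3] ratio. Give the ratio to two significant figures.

ratio = 0.21

pKa = -log(1.7 × 10^-5) = 4.770
pH = pKa + log(r) ⇒ log(r) = 4.09 − 4.770 = -0.680
r = [N3-]/[HN3] = 10^(-0.680) = 0.209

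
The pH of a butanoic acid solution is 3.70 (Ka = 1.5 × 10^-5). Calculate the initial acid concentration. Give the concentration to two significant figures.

C₀ = 2.9 × 10^-3 M

[H+] = 10^(-3.70) = 2.00 × 10^-4 M = x
Ka = x²/(C₀ − x) ⇒ C₀ = x + x²/Ka
C₀ = 2.00 × 10^-4 + (2.00 × 10^-4)²/(1.5 × 10^-5) = 2.87 × 10^-3 M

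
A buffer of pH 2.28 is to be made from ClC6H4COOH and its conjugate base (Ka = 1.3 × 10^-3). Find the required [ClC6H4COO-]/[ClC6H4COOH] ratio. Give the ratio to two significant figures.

pKa = -log(1.3 × 10^-3) = 2.886
pH = pKa + log(r) ⇒ log(r) = 2.28 − 2.886 = -0.606
r = [ClC6H4COO-]/[ClC6H4COOH] = 10^(-0.606) = 0.248

ratio = 0.25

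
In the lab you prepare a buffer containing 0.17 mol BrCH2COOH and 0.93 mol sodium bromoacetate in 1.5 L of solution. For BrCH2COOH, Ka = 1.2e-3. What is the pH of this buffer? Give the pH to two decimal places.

pH = 3.66

pKa = −log(1.2 × 10^-3) = 2.921
pH = pKa + log([A⁻]/[HA]) = 2.921 + log(0.93/0.17)
pH = 2.921 + (+0.738) = 3.66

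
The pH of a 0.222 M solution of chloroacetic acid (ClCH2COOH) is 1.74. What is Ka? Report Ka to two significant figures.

Ka = 1.6 × 10^-3

[H+] = 10^(-1.74) = 1.82 × 10^-2 M
At equilibrium [HA] = 0.222 − 1.82 × 10^-2 = 2.04 × 10^-1 M
Ka = [H+][A-]/[HA] = (1.82 × 10^-2)² / 2.04 × 10^-1 = 1.6 × 10^-3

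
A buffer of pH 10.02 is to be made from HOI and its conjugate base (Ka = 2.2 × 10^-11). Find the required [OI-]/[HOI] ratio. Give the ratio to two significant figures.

pKa = -log(2.2 × 10^-11) = 10.658
pH = pKa + log(r) ⇒ log(r) = 10.02 − 10.658 = -0.638
r = [OI-]/[HOI] = 10^(-0.638) = 0.23

ratio = 0.23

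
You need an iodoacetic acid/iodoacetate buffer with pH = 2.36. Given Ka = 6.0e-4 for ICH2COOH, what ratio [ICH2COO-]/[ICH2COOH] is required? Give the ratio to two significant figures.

ratio = 0.14

pKa = -log(6.0 × 10^-4) = 3.222
pH = pKa + log(r) ⇒ log(r) = 2.36 − 3.222 = -0.862
r = [ICH2COO-]/[ICH2COOH] = 10^(-0.862) = 0.137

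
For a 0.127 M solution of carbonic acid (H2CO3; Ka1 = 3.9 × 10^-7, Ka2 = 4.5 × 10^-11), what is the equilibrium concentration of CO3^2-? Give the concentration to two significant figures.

4.5 × 10^-11 M

First ionization gives [H+] ≈ [HCO3-] = 2.23 × 10^-4 M.
Second step: Ka2 = [H+][CO3^2-]/[HCO3-] ≈ [CO3^2-] (since [H+] ≈ [HCO3-]).
So [CO3^2-] ≈ Ka2.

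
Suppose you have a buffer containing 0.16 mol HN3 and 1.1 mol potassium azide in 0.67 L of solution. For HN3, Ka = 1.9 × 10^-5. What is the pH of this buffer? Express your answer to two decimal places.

pKa = −log(1.9 × 10^-5) = 4.721
Henderson–Hasselbalch: pH = pKa + log([N3-]/[HN3]) = 4.721 + log(1.1/0.16)
pH = 4.721 + (+0.837) = 5.56

pH = 5.56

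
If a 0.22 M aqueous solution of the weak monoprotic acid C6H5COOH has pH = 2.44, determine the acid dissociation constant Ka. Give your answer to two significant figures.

Ka = 6.1 × 10^-5

[H+] = 10^(-2.44) = 3.63 × 10^-3 M
At equilibrium [HA] = 0.22 − 3.63 × 10^-3 = 2.16 × 10^-1 M
Ka = [H+][A-]/[HA] = (3.63 × 10^-3)² / 2.16 × 10^-1 = 6.1 × 10^-5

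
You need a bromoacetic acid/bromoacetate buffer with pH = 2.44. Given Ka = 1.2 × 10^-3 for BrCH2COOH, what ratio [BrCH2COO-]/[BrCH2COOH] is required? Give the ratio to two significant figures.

pKa = -log(1.2 × 10^-3) = 2.921
pH = pKa + log(r) ⇒ log(r) = 2.44 − 2.921 = -0.481
r = [BrCH2COO-]/[BrCH2COOH] = 10^(-0.481) = 0.33

ratio = 0.33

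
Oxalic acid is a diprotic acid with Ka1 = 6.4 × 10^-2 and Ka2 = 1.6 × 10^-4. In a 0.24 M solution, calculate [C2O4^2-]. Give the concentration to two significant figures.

First ionization gives [H+] ≈ [HC2O4-] = 9.60 × 10^-2 M.
Second step: Ka2 = [H+][C2O4^2-]/[HC2O4-] ≈ [C2O4^2-] (since [H+] ≈ [HC2O4-]).
So [C2O4^2-] ≈ Ka2.

1.6 × 10^-4 M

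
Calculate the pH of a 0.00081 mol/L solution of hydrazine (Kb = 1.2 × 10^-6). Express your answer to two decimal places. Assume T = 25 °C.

N2H4 + H2O ⇌ N2H5+ + OH-
Kb = [OH-]²/(0.00081 − [OH-]) = 1.2 × 10^-6
Assume [OH-] ≪ 0.00081: [OH-] ≈ √(1.2 × 10^-6 × 0.00081) = 3.12 × 10^-5 M
pOH = 4.51, so pH = 14.00 − pOH = 9.49

pH = 9.49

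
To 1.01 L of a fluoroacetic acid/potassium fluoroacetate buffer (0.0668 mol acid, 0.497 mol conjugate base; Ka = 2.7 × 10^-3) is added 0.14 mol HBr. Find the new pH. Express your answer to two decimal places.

After neutralization: n(FCH2COOH) = 0.207 mol, n(FCH2COO-) = 0.357 mol.
pKa = −log(2.7 × 10^-3) = 2.569
pH = pKa + log([A⁻]/[HA]) = 2.569 + log(0.357/0.207) = 2.569 +0.237

pH = 2.81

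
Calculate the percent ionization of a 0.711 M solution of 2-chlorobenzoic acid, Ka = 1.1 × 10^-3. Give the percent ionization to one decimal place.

ClC6H4COOH ⇌ ClC6H4COO- + H+; let x = [H+] at equilibrium.
x ≈ √(Ka·C₀) = √(1.1 × 10^-3 × 0.711) = 2.80 × 10^-2 M
% ionization = x/C₀ × 100% = 2.80 × 10^-2/0.711 × 100% = 3.9%

3.9%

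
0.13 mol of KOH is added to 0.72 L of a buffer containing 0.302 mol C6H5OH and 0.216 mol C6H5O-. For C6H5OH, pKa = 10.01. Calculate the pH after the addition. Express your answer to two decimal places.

pH = 10.31

After neutralization: n(C6H5OH) = 0.172 mol, n(C6H5O-) = 0.346 mol.
pH = pKa + log(n_C6H5O-/n_C6H5OH) = 10.01 + log(0.346/0.172) = 10.01 + (+0.304)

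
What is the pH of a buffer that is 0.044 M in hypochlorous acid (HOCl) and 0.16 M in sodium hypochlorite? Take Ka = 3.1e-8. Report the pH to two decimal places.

pH = 8.07

pKa = −log(3.1 × 10^-8) = 7.509
Using pH = pKa + log([base]/[acid]) with [base]/[acid] = 0.16/0.044:
pH = 7.509 + (+0.561) = 8.07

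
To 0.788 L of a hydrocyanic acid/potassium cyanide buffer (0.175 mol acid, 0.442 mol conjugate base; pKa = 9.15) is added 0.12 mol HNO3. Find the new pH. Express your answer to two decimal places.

pH = 9.19

Added H+ converts CN- to HCN: HCN → 0.295 mol, CN- → 0.322 mol.
Henderson–Hasselbalch with mole ratio 0.322/0.295: pH = 9.15 + (+0.038)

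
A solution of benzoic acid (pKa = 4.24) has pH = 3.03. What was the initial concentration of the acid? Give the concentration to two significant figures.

C₀ = 1.6 × 10^-2 M

[H+] = 10^(-3.03) = 9.33 × 10^-4 M = x
Ka = 10^(−4.24) = 5.75 × 10^-5
Ka = x²/(C₀ − x) ⇒ C₀ = x + x²/Ka
C₀ = 9.33 × 10^-4 + (9.33 × 10^-4)²/(5.75 × 10^-5) = 1.61 × 10^-2 M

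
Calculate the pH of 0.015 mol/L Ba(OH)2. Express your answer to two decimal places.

pH = 12.48

Ba(OH)2 is a strong base (each formula unit releases 2 OH-); [OH-] = 0.03 M.
pOH = -log(0.03) = 1.52
pH = 14.00 - 1.52 = 12.48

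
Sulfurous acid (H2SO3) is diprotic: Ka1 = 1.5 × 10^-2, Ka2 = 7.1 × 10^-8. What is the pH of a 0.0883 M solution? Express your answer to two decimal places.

pH = 1.53

Since Ka1 ≫ Ka2, the first ionization dominates [H+].
Ka1 = x²/(0.0883 − x) = 1.5 × 10^-2
Solving the quadratic: x = (−Ka1 + √(Ka1² + 4·Ka1·C₀))/2 = 2.97 × 10^-2 M
pH = −log(2.97 × 10^-2) = 1.53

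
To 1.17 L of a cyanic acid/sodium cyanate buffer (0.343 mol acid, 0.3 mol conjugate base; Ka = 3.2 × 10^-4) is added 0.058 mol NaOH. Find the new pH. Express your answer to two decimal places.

pH = 3.59

After neutralization: n(HOCN) = 0.285 mol, n(OCN-) = 0.358 mol.
pKa = −log(3.2 × 10^-4) = 3.495
pH = pKa + log(n_OCN-/n_HOCN) = 3.495 + log(0.358/0.285) = 3.495 + (+0.099)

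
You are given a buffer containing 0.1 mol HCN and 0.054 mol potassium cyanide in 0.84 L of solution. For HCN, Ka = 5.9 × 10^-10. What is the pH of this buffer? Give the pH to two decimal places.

pH = 8.96

pKa = −log(5.9 × 10^-10) = 9.229
Henderson–Hasselbalch: pH = pKa + log([CN-]/[HCN]) = 9.229 + log(0.054/0.1)
pH = 9.229 + (-0.268) = 8.96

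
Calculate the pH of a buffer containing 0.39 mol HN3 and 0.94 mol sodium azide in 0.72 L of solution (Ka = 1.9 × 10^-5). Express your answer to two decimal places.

pKa = −log(1.9 × 10^-5) = 4.721
Henderson–Hasselbalch: pH = pKa + log([N3-]/[HN3]) = 4.721 + log(0.94/0.39)
pH = 4.721 + (+0.382) = 5.10

pH = 5.10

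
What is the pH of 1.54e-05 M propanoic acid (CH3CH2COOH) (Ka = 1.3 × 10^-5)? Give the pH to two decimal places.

pH = 5.04

CH3CH2COOH ⇌ CH3CH2COO- + H+
From the ICE table, Ka = [H+]²/(1.54e-05 − [H+]) = 1.3 × 10^-5.
The 5% rule fails; solving [H+]² + Ka·[H+] − Ka·C₀ = 0 exactly:
[H+] = (−Ka + √(Ka² + 4·Ka·C₀))/2 = 9.07 × 10^-6 M
pH = −log[H+] = −log(9.07 × 10^-6) = 5.04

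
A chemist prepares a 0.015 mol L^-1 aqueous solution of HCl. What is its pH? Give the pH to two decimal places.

HCl is a strong acid and dissociates completely, so [H+] = 0.015 M.
pH = -log(0.015) = 1.82

pH = 1.82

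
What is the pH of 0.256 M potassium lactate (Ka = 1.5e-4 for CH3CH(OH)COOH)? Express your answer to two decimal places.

CH3CH(OH)COO- is the conjugate base of the weak acid CH3CH(OH)COOH.
Kb = Kw/Ka = 1.0×10^-14 / 1.5 × 10^-4 = 6.67 × 10^-11
From the ICE table, Kb = [OH-]²/(0.256 − [OH-]) = 6.67 × 10^-11.
Assume [OH-] ≪ 0.256: [OH-] ≈ √(6.67 × 10^-11 × 0.256) = 4.13 × 10^-6 M
pOH = −log(4.13 × 10^-6) = 5.38; pH = 14.00 − 5.38 = 8.62

pH = 8.62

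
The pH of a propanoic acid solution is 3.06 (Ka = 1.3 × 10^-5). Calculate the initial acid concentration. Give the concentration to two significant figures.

C₀ = 5.9 × 10^-2 M

[H+] = 10^(-3.06) = 8.71 × 10^-4 M = x
Ka = x²/(C₀ − x) ⇒ C₀ = x + x²/Ka
C₀ = 8.71 × 10^-4 + (8.71 × 10^-4)²/(1.3 × 10^-5) = 5.92 × 10^-2 M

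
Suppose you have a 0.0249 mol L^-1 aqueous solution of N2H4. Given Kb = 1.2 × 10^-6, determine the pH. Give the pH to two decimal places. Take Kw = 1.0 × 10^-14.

N2H4 + H2O ⇌ N2H5+ + OH-
From the ICE table, Kb = x²/(0.0249 − x) = 1.2 × 10^-6.
Neglecting x in the denominator: x = √(1.2 × 10^-6 × 0.0249) = 1.73 × 10^-4 M
(x/C₀ = 0.69% < 5%, so the approximation holds.)
pOH = −log(1.73 × 10^-4) = 3.76; pH = 14.00 − 3.76 = 10.24

pH = 10.24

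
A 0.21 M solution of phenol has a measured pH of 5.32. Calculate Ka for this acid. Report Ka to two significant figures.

[H+] = 10^(-5.32) = 4.79 × 10^-6 M
At equilibrium [HA] = 0.21 − 4.79 × 10^-6 = 2.10 × 10^-1 M
Ka = [H+][A-]/[HA] = (4.79 × 10^-6)² / 2.10 × 10^-1 = 1.1 × 10^-10

Ka = 1.1 × 10^-10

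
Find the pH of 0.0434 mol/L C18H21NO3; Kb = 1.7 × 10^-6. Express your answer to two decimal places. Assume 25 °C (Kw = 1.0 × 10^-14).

C18H21NO3 + H2O ⇌ C18H22NO3+ + OH-
Let x = [OH-] at equilibrium. Kb = x²/(0.0434 − x).
Assume x ≪ 0.0434: x ≈ √(1.7 × 10^-6 × 0.0434) = 2.72 × 10^-4 M
pOH = −log(2.72 × 10^-4) = 3.57; pH = 14.00 − 3.57 = 10.43

pH = 10.43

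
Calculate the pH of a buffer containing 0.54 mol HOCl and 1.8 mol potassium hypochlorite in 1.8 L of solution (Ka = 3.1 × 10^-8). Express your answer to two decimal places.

pH = 8.03

pKa = −log(3.1 × 10^-8) = 7.509
Henderson–Hasselbalch: pH = pKa + log([OCl-]/[HOCl]) = 7.509 + log(1.8/0.54)
pH = 7.509 + (+0.523) = 8.03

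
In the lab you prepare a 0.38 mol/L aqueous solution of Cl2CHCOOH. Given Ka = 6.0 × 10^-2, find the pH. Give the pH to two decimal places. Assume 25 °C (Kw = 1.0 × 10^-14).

Cl2CHCOOH ⇌ Cl2CHCOO- + H+
Ka = [H+]²/(0.38 − [H+]) = 6.0 × 10^-2
Here C₀/Ka ≈ 6.33, so the small-[H+] approximation fails. Use the quadratic:
[H+] = [−0.06 + √(0.06² + 0.0912)]/2 = 1.24 × 10^-1 M
pH = −log(1.24 × 10^-1) = 0.91

pH = 0.91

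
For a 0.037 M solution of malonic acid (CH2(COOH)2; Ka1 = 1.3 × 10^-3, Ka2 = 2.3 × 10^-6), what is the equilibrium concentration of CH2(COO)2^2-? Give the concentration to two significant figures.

2.3 × 10^-6 M

First ionization gives [H+] ≈ [CH2(COOH)COO-] = 6.32 × 10^-3 M.
Second step: Ka2 = [H+][CH2(COO)2^2-]/[CH2(COOH)COO-] ≈ [CH2(COO)2^2-] (since [H+] ≈ [CH2(COOH)COO-]).
So [CH2(COO)2^2-] ≈ Ka2.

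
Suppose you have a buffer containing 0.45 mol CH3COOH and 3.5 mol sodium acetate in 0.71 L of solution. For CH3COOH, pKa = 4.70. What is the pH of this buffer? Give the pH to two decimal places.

pH = 5.59

Using pH = pKa + log([base]/[acid]) with [base]/[acid] = 3.5/0.45:
pH = 4.70 + (+0.891) = 5.59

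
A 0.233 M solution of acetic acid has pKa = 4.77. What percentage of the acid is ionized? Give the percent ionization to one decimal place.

0.9%

CH3COOH ⇌ CH3COO- + H+; let x = [H+] at equilibrium.
Ka = 10^(−4.77) = 1.70 × 10^-5
x ≈ √(Ka·C₀) = √(1.70 × 10^-5 × 0.233) = 1.99 × 10^-3 M
% ionization = x/C₀ × 100% = 1.99 × 10^-3/0.233 × 100% = 0.9%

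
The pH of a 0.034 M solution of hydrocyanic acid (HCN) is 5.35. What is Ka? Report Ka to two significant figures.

[H+] = 10^(-5.35) = 4.47 × 10^-6 M
At equilibrium [HA] = 0.034 − 4.47 × 10^-6 = 3.40 × 10^-2 M
Ka = [H+][A-]/[HA] = (4.47 × 10^-6)² / 3.40 × 10^-2 = 5.9 × 10^-10

Ka = 5.9 × 10^-10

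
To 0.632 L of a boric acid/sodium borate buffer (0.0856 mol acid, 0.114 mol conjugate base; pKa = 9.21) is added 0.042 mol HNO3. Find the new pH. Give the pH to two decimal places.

pH = 8.96

Added H+ converts B(OH)4- to B(OH)3: B(OH)3 → 0.128 mol, B(OH)4- → 0.072 mol.
pH = pKa + log(n_B(OH)4-/n_B(OH)3) = 9.21 + log(0.072/0.128) = 9.21 + (-0.250)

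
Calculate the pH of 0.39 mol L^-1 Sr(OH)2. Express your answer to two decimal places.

Sr(OH)2 is a strong base (each formula unit releases 2 OH-); [OH-] = 0.78 M.
pOH = -log(0.78) = 0.11
pH = 14.00 - 0.11 = 13.89

pH = 13.89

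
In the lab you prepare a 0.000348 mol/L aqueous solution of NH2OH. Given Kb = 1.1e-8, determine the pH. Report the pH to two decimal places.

pH = 8.29

NH2OH + H2O ⇌ NH3OH+ + OH-
Let x = [OH-] at equilibrium. Kb = x²/(0.000348 − x).
Neglecting x in the denominator: x = √(1.1 × 10^-8 × 0.000348) = 1.96 × 10^-6 M
pOH = −log(1.96 × 10^-6) = 5.71; pH = 14.00 − 5.71 = 8.29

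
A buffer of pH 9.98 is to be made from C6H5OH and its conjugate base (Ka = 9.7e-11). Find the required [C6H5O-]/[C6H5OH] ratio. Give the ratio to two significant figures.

pKa = -log(9.7 × 10^-11) = 10.013
pH = pKa + log(r) ⇒ log(r) = 9.98 − 10.013 = -0.033
r = [C6H5O-]/[C6H5OH] = 10^(-0.033) = 0.927

ratio = 0.93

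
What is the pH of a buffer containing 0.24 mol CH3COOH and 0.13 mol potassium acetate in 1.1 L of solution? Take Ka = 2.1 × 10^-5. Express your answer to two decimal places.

pKa = −log(2.1 × 10^-5) = 4.678
Henderson–Hasselbalch: pH = pKa + log([CH3COO-]/[CH3COOH]) = 4.678 + log(0.13/0.24)
pH = 4.678 + (-0.266) = 4.41

pH = 4.41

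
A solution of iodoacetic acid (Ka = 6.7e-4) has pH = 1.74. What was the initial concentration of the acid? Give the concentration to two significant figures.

C₀ = 5.1 × 10^-1 M

[H+] = 10^(-1.74) = 1.82 × 10^-2 M = x
Ka = x²/(C₀ − x) ⇒ C₀ = x + x²/Ka
C₀ = 1.82 × 10^-2 + (1.82 × 10^-2)²/(6.7 × 10^-4) = 5.13 × 10^-1 M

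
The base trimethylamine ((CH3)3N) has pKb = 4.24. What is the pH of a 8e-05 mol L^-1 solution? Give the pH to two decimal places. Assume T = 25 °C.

pH = 9.65

(CH3)3N + H2O ⇌ (CH3)3NH+ + OH-
Kb = 10^(−4.24) = 5.75 × 10^-5
Kb = x²/(8e-05 − x) = 5.75 × 10^-5
x is not negligible relative to C₀; solve x² + 5.75e-05·x − 4.6e-09 = 0.
x = (−Kb + √(Kb² + 4·Kb·C₀))/2 = 4.49 × 10^-5 M
pOH = −log(4.49 × 10^-5) = 4.35; pH = 14.00 − 4.35 = 9.65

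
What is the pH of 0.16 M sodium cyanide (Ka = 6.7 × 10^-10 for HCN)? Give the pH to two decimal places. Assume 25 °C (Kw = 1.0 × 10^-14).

pH = 11.19

CN- is the conjugate base of the weak acid HCN.
Kb = Kw/Ka = 1.0×10^-14 / 6.7 × 10^-10 = 1.49 × 10^-5
From the ICE table, Kb = [OH-]²/(0.16 − [OH-]) = 1.49 × 10^-5.
Neglecting [OH-] in the denominator: [OH-] = √(1.49 × 10^-5 × 0.16) = 1.54 × 10^-3 M
([OH-]/C₀ = 0.97% < 5%, so the approximation holds.)
pOH = 2.81, so pH = 14.00 − pOH = 11.19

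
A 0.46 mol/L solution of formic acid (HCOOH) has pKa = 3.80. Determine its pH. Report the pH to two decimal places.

HCOOH ⇌ HCOO- + H+
Ka = 10^(−3.80) = 1.58 × 10^-4
Ka = [H+]²/(0.46 − [H+]) = 1.58 × 10^-4
Assume [H+] ≪ 0.46: [H+] ≈ √(1.58 × 10^-4 × 0.46) = 8.53 × 10^-3 M
pH = −log[H+] = −log(8.53 × 10^-3) = 2.07

pH = 2.07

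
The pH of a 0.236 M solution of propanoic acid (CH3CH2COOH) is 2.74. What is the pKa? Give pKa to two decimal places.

pKa = 4.85

[H+] = 10^(-2.74) = 1.82 × 10^-3 M
At equilibrium [HA] = 0.236 − 1.82 × 10^-3 = 2.34 × 10^-1 M
Ka = [H+][A-]/[HA] = (1.82 × 10^-3)² / 2.34 × 10^-1 = 1.42 × 10^-5
pKa = -log(1.42 × 10^-5) = 4.85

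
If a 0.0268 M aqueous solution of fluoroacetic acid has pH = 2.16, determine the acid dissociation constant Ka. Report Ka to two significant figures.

Ka = 2.4 × 10^-3

[H+] = 10^(-2.16) = 6.92 × 10^-3 M
At equilibrium [HA] = 0.0268 − 6.92 × 10^-3 = 1.99 × 10^-2 M
Ka = [H+][A-]/[HA] = (6.92 × 10^-3)² / 1.99 × 10^-2 = 2.4 × 10^-3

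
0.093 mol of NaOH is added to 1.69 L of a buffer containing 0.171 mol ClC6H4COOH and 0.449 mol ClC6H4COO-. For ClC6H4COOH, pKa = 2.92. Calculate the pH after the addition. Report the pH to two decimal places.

pH = 3.76

OH- converts ClC6H4COOH to ClC6H4COO-: ClC6H4COOH → 0.078 mol, ClC6H4COO- → 0.542 mol.
Henderson–Hasselbalch with mole ratio 0.542/0.078: pH = 2.92 + (+0.842)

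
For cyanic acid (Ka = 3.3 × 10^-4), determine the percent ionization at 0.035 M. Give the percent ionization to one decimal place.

HOCN ⇌ OCN- + H+; let x = [H+] at equilibrium.
Ka = x²/(C₀ − x); solving the quadratic gives x = 3.24 × 10^-3 M.
Fraction ionized = 3.24 × 10^-3 / 0.035 = 0.0926 → 9.3%

9.3%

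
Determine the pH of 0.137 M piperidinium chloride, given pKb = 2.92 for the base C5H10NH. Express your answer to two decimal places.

C5H10NH2+ is the conjugate acid of the weak base C5H10NH.
Kb = 10^(−2.92) = 1.20 × 10^-3
Ka = Kw/Kb = 1.0×10^-14 / 1.20 × 10^-3 = 8.33 × 10^-12
From the ICE table, Ka = x²/(0.137 − x) = 8.33 × 10^-12.
Since Ka ≪ C₀, x ≈ √(Ka·C₀) = 1.07 × 10^-6 M.
(x/C₀ = 0.00078% < 5%, so the approximation holds.)
pH = −log[H+] = −log(1.07 × 10^-6) = 5.97

pH = 5.97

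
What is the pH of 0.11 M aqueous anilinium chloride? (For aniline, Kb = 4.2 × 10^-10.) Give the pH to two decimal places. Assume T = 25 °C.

C6H5NH3+ is the conjugate acid of the weak base C6H5NH2.
Ka = Kw/Kb = 1.0×10^-14 / 4.2 × 10^-10 = 2.38 × 10^-5
From the ICE table, Ka = x²/(0.11 − x) = 2.38 × 10^-5.
Assume x ≪ 0.11: x ≈ √(2.38 × 10^-5 × 0.11) = 1.62 × 10^-3 M
pH = −log[H+] = −log(1.62 × 10^-3) = 2.79

pH = 2.79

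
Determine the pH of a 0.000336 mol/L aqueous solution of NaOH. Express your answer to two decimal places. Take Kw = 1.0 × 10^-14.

pH = 10.53

NaOH is a strong base; [OH-] = 0.000336 M.
pOH = -log(0.000336) = 3.47
pH = 14.00 - 3.47 = 10.53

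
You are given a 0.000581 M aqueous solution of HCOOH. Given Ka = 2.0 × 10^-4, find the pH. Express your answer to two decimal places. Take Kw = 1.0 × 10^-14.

pH = 3.59

HCOOH ⇌ HCOO- + H+
Ka = [H+]²/(0.000581 − [H+]) = 2.0 × 10^-4
Here C₀/Ka ≈ 2.9, so the small-[H+] approximation fails. Use the quadratic:
[H+] = (−Ka + √(Ka² + 4·Ka·C₀))/2 = 2.55 × 10^-4 M
pH = −log(2.55 × 10^-4) = 3.59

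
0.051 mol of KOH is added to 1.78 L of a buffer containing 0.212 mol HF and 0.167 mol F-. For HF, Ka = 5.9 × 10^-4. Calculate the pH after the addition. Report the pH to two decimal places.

pH = 3.36

OH- converts HF to F-: HF → 0.161 mol, F- → 0.218 mol.
pKa = −log(5.9 × 10^-4) = 3.229
pH = pKa + log([A⁻]/[HA]) = 3.229 + log(0.218/0.161) = 3.229 +0.132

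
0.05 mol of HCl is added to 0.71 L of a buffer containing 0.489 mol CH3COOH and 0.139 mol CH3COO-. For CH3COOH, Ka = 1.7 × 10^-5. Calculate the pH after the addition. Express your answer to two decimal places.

pH = 3.99

Added H+ converts CH3COO- to CH3COOH: CH3COOH → 0.539 mol, CH3COO- → 0.089 mol.
pKa = −log(1.7 × 10^-5) = 4.770
pH = pKa + log(n_CH3COO-/n_CH3COOH) = 4.770 + log(0.089/0.539) = 4.770 + (-0.782)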